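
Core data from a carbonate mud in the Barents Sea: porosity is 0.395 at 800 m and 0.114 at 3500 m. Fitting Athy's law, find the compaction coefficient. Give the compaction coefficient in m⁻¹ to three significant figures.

Working in km (1 km = 1000 m; k in km⁻¹ = k in m⁻¹ × 1000):
Athy: φ(z) = φ₀ e^(−kz) ⇒ φ₁/φ₂ = e^{k(z₂−z₁)} ⇒ k = ln(φ₁/φ₂)/(z₂−z₁)
k = ln(0.395/0.114) / (3.5 − 0.8) = ln(3.465) / 2.7 = 1.2427 / 2.7 = 0.4603 km⁻¹

0.000460 m⁻¹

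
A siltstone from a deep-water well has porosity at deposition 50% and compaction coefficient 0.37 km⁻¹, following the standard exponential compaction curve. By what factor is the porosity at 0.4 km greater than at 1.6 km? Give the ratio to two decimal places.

n(z₁)/n(z₂) = e^(−β·z₁)/e^(−β·z₂) = e^{β(z₂−z₁)}
= exp(0.37 × 1.2) = exp(0.444) = 1.5589

1.56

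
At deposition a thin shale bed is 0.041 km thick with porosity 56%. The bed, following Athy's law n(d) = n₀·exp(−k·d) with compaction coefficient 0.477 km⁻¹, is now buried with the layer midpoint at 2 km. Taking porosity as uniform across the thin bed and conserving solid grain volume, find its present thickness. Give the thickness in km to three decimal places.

Porosity at 2 km: n = 0.56·exp(−0.477×2) = 0.2157
Solid-volume conservation: h(1−n) = h₀(1−n₀) ⇒ h = h₀·(1−n₀)/(1−n)
h = 0.041 × (1 − 0.56)/(1 − 0.2157) = 0.041 × 0.5610 = 0.0230 km

0.023 km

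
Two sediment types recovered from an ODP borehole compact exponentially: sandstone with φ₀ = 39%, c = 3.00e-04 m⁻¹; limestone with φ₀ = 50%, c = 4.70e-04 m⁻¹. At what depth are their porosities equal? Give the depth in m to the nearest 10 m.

Working in km (1 km = 1000 m; c in km⁻¹ = c in m⁻¹ × 1000):
Set φ₀ₐ e^(−cₐZ) = φ₀ᵦ e^(−cᵦZ) ⇒ ln(φ₀ₐ/φ₀ᵦ) = (cₐ − cᵦ)·Z
Z = ln(0.39/0.5) / (0.3 − 0.47) = -0.2485 / -0.17 = 1.462 km

1460 m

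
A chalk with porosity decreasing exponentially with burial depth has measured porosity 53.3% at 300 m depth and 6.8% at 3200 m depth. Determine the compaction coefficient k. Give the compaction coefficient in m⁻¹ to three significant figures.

Working in km (1 km = 1000 m; k in km⁻¹ = k in m⁻¹ × 1000):
Athy: φ(d) = φ₀ e^(−kd) ⇒ φ₁/φ₂ = e^{k(d₂−d₁)} ⇒ k = ln(φ₁/φ₂)/(d₂−d₁)
k = ln(0.533/0.068) / (3.2 − 0.3) = ln(7.838) / 2.9 = 2.0590 / 2.9 = 0.71 km⁻¹

0.000710 m⁻¹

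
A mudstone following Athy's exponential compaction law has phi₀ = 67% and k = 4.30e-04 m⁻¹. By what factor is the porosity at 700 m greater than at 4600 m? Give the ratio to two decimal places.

Working in km (1 km = 1000 m; k in km⁻¹ = k in m⁻¹ × 1000):
phi(Z₁)/phi(Z₂) = e^(−k·Z₁)/e^(−k·Z₂) = e^{k(Z₂−Z₁)}
= exp(0.43 × 3.9) = exp(1.677) = 5.3495

5.35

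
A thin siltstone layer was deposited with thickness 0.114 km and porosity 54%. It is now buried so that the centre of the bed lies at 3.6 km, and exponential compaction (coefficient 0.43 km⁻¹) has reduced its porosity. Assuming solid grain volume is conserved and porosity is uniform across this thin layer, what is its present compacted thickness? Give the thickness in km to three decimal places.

Porosity at 3.6 km: n = 0.54·exp(−0.43×3.6) = 0.1148
Solid-volume conservation: h(1−n) = h₀(1−n₀) ⇒ h = h₀·(1−n₀)/(1−n)
h = 0.114 × (1 − 0.54)/(1 − 0.1148) = 0.114 × 0.5197 = 0.0592 km

0.059 km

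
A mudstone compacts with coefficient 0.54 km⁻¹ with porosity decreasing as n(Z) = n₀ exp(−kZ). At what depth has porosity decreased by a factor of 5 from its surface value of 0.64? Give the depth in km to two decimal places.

n/n₀ = 1/5 ⇒ exp(−k·Z) = 1/5 ⇒ Z = ln(5) / k
Z = 1.6094 / 0.54 = 2.980 km

2.98 km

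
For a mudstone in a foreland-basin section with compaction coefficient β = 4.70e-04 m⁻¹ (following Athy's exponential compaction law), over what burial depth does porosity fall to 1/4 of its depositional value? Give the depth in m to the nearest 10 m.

2950 m

Working in km (1 km = 1000 m; β in km⁻¹ = β in m⁻¹ × 1000):
phi/phi₀ = 1/4 ⇒ exp(−β·d) = 1/4 ⇒ d = ln(4) / β
d = 1.3863 / 0.47 = 2.950 km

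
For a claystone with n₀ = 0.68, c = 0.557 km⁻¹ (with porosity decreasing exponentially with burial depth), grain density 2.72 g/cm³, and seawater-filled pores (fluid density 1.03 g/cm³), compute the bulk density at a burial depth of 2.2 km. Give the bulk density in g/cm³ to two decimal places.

2.38 g/cm³

Porosity at depth: n = 0.68·exp(−0.557×2.2) = 0.68×0.2936 = 0.1997
Bulk density: ρ_b = (1−n)ρ_g + n·ρ_f = 0.8003×2.72 + 0.1997×1.03
       = 2.177 + 0.206 = 2.383 g/cm³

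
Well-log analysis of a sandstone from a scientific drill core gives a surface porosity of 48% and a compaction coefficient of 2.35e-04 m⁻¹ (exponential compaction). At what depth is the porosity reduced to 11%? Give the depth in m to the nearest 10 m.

6270 m

Working in km (1 km = 1000 m; c in km⁻¹ = c in m⁻¹ × 1000):
Invert Athy's law: d = ln(φ₀/φ) / c
d = ln(0.48/0.11) / 0.235 = ln(4.364) / 0.235 = 1.4733 / 0.235 = 6.269 km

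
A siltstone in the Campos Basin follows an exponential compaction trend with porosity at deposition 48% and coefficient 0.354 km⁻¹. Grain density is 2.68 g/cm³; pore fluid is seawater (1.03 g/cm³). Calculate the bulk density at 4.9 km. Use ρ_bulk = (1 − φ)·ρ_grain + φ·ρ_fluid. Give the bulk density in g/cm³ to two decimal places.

2.54 g/cm³

Porosity at depth: n = 0.48·exp(−0.354×4.9) = 0.48×0.1765 = 0.0847
Bulk density: ρ_b = (1−n)ρ_g + n·ρ_f = 0.9153×2.68 + 0.0847×1.03
       = 2.453 + 0.087 = 2.540 g/cm³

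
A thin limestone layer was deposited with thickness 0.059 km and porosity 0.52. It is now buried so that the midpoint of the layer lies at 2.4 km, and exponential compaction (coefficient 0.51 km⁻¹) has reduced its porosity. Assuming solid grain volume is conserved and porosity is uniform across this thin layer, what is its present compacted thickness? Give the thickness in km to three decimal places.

Porosity at 2.4 km: φ = 0.52·exp(−0.51×2.4) = 0.1529
Solid-volume conservation: h(1−φ) = h₀(1−φ₀) ⇒ h = h₀·(1−φ₀)/(1−φ)
h = 0.059 × (1 − 0.52)/(1 − 0.1529) = 0.059 × 0.5666 = 0.0334 km

0.033 km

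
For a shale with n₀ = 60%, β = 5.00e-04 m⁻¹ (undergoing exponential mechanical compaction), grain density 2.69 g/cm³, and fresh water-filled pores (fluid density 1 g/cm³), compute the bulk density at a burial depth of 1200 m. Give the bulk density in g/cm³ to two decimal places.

2.13 g/cm³

Working in km (1 km = 1000 m; β in km⁻¹ = β in m⁻¹ × 1000):
Porosity at depth: n = 0.6·exp(−0.5×1.2) = 0.6×0.5488 = 0.3293
Bulk density: ρ_b = (1−n)ρ_g + n·ρ_f = 0.6707×2.69 + 0.3293×1
       = 1.804 + 0.329 = 2.134 g/cm³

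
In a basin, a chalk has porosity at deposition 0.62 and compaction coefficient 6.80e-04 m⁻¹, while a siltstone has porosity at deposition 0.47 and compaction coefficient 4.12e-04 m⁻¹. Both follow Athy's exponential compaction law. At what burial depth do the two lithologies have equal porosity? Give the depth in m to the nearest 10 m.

1030 m

Working in km (1 km = 1000 m; c in km⁻¹ = c in m⁻¹ × 1000):
Set φ₀ₐ e^(−cₐZ) = φ₀ᵦ e^(−cᵦZ) ⇒ ln(φ₀ₐ/φ₀ᵦ) = (cₐ − cᵦ)·Z
Z = ln(0.62/0.47) / (0.68 − 0.412) = 0.2770 / 0.268 = 1.034 km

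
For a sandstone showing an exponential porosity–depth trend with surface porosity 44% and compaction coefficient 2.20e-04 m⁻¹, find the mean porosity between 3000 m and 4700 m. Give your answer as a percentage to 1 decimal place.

19.0%

Working in km (1 km = 1000 m; c in km⁻¹ = c in m⁻¹ × 1000):
⟨n⟩ = (1/(z₂−z₁)) ∫ n₀ e^(−cz) dz = n₀·(e^(−c·z₁) − e^(−c·z₂)) / (c·(z₂−z₁))
e^(−0.22×3) = 0.5169; e^(−0.22×4.7) = 0.3556
⟨n⟩ = 0.44 × (0.5169 − 0.3556) / (0.22 × 1.7) = 0.44 × 0.4312 = 0.1897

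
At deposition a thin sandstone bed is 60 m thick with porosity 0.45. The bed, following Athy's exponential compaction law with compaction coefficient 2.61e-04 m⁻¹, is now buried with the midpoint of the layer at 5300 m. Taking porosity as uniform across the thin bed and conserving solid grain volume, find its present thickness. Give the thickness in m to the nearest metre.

37 m

Working in km (1 km = 1000 m; c in km⁻¹ = c in m⁻¹ × 1000):
Porosity at 5.3 km: phi = 0.45·exp(−0.261×5.3) = 0.1128
Solid-volume conservation: h(1−phi) = h₀(1−phi₀) ⇒ h = h₀·(1−phi₀)/(1−phi)
h = 0.06 × (1 − 0.45)/(1 − 0.1128) = 0.06 × 0.6200 = 0.0372 km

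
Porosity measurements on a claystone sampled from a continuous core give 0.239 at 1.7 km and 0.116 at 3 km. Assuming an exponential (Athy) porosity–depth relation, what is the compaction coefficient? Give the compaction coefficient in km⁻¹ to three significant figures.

0.556 km⁻¹

Athy: n(d) = n₀ e^(−kd) ⇒ n₁/n₂ = e^{k(d₂−d₁)} ⇒ k = ln(n₁/n₂)/(d₂−d₁)
k = ln(0.239/0.116) / (3 − 1.7) = ln(2.06) / 1.3 = 0.7229 / 1.3 = 0.5561 km⁻¹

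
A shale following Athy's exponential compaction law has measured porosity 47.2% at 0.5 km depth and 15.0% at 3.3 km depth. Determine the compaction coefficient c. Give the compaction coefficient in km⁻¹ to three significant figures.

0.409 km⁻¹

Athy: phi(z) = phi₀ e^(−cz) ⇒ phi₁/phi₂ = e^{c(z₂−z₁)} ⇒ c = ln(phi₁/phi₂)/(z₂−z₁)
c = ln(0.472/0.15) / (3.3 − 0.5) = ln(3.147) / 2.8 = 1.1463 / 2.8 = 0.4094 km⁻¹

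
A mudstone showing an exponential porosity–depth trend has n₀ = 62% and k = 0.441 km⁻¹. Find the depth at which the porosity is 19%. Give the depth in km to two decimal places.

2.68 km

Invert Athy's law: Z = ln(n₀/n) / k
Z = ln(0.62/0.19) / 0.441 = ln(3.263) / 0.441 = 1.1827 / 0.441 = 2.682 km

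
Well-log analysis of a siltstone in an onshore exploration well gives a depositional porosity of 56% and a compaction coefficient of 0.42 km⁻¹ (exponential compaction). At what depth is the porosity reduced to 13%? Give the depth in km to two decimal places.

3.48 km

Invert Athy's law: d = ln(φ₀/φ) / k
d = ln(0.56/0.13) / 0.42 = ln(4.308) / 0.42 = 1.4604 / 0.42 = 3.477 km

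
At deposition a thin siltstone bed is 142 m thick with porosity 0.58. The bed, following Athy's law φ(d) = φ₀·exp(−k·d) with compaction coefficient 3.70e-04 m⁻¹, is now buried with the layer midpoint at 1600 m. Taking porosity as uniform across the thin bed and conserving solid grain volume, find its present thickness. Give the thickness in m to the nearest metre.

88 m

Working in km (1 km = 1000 m; k in km⁻¹ = k in m⁻¹ × 1000):
Porosity at 1.6 km: φ = 0.58·exp(−0.37×1.6) = 0.3209
Solid-volume conservation: h(1−φ) = h₀(1−φ₀) ⇒ h = h₀·(1−φ₀)/(1−φ)
h = 0.142 × (1 − 0.58)/(1 − 0.3209) = 0.142 × 0.6184 = 0.0878 km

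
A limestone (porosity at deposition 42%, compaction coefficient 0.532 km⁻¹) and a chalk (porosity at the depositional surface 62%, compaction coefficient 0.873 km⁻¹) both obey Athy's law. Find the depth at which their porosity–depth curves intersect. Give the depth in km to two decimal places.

1.14 km

Set phi₀ₐ e^(−βₐz) = phi₀ᵦ e^(−βᵦz) ⇒ ln(phi₀ₐ/phi₀ᵦ) = (βₐ − βᵦ)·z
z = ln(0.42/0.62) / (0.532 − 0.873) = -0.3895 / -0.341 = 1.142 km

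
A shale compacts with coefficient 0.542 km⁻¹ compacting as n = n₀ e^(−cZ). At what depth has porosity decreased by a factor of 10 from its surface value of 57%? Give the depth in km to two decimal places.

n/n₀ = 1/10 ⇒ exp(−c·Z) = 1/10 ⇒ Z = ln(10) / c
Z = 2.3026 / 0.542 = 4.248 km

4.25 km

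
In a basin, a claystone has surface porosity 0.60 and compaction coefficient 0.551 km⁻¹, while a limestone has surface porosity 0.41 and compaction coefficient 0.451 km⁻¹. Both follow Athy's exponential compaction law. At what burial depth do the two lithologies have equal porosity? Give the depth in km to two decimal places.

3.81 km

Set n₀ₐ e^(−βₐd) = n₀ᵦ e^(−βᵦd) ⇒ ln(n₀ₐ/n₀ᵦ) = (βₐ − βᵦ)·d
d = ln(0.6/0.41) / (0.551 − 0.451) = 0.3808 / 0.1 = 3.808 km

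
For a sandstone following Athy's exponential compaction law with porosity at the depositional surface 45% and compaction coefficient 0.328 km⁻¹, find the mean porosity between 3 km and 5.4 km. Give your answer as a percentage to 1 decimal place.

11.6%

⟨n⟩ = (1/(d₂−d₁)) ∫ n₀ e^(−βd) dd = n₀·(e^(−β·d₁) − e^(−β·d₂)) / (β·(d₂−d₁))
e^(−0.328×3) = 0.3738; e^(−0.328×5.4) = 0.1701
⟨n⟩ = 0.45 × (0.3738 − 0.1701) / (0.328 × 2.4) = 0.45 × 0.2587 = 0.1164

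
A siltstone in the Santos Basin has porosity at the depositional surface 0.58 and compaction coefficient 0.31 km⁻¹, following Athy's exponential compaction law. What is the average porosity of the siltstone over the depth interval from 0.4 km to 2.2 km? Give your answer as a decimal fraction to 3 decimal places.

⟨phi⟩ = (1/(d₂−d₁)) ∫ phi₀ e^(−cd) dd = phi₀·(e^(−c·d₁) − e^(−c·d₂)) / (c·(d₂−d₁))
e^(−0.31×0.4) = 0.8834; e^(−0.31×2.2) = 0.5056
⟨phi⟩ = 0.58 × (0.8834 − 0.5056) / (0.31 × 1.8) = 0.58 × 0.6770 = 0.3927

0.393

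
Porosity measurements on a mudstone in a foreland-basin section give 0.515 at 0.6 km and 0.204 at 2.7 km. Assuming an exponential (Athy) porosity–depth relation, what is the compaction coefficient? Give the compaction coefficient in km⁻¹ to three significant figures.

0.441 km⁻¹

Athy: phi(d) = phi₀ e^(−βd) ⇒ phi₁/phi₂ = e^{β(d₂−d₁)} ⇒ β = ln(phi₁/phi₂)/(d₂−d₁)
β = ln(0.515/0.204) / (2.7 − 0.6) = ln(2.525) / 2.1 = 0.9260 / 2.1 = 0.441 km⁻¹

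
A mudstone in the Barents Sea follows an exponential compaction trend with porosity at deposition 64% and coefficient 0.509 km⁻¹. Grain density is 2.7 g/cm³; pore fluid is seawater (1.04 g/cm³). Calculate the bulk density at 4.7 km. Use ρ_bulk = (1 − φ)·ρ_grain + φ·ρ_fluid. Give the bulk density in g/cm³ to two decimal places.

2.60 g/cm³

Porosity at depth: phi = 0.64·exp(−0.509×4.7) = 0.64×0.0914 = 0.0585
Bulk density: ρ_b = (1−phi)ρ_g + phi·ρ_f = 0.9415×2.7 + 0.0585×1.04
       = 2.542 + 0.061 = 2.603 g/cm³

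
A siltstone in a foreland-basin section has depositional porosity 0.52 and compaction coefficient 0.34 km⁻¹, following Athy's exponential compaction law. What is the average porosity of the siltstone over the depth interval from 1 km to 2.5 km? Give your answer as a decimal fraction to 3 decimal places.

0.290

⟨φ⟩ = (1/(z₂−z₁)) ∫ φ₀ e^(−cz) dz = φ₀·(e^(−c·z₁) − e^(−c·z₂)) / (c·(z₂−z₁))
e^(−0.34×1) = 0.7118; e^(−0.34×2.5) = 0.4274
⟨φ⟩ = 0.52 × (0.7118 − 0.4274) / (0.34 × 1.5) = 0.52 × 0.5576 = 0.2899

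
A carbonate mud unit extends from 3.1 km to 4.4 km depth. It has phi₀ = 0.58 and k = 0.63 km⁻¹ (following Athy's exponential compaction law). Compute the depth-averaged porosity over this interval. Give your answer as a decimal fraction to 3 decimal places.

0.056

⟨phi⟩ = (1/(Z₂−Z₁)) ∫ phi₀ e^(−kZ) dZ = phi₀·(e^(−k·Z₁) − e^(−k·Z₂)) / (k·(Z₂−Z₁))
e^(−0.63×3.1) = 0.1418; e^(−0.63×4.4) = 0.0625
⟨phi⟩ = 0.58 × (0.1418 − 0.0625) / (0.63 × 1.3) = 0.58 × 0.0968 = 0.0562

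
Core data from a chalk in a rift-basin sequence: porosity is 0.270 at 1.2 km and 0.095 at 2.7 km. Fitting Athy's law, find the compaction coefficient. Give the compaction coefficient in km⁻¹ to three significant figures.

Athy: phi(z) = phi₀ e^(−cz) ⇒ phi₁/phi₂ = e^{c(z₂−z₁)} ⇒ c = ln(phi₁/phi₂)/(z₂−z₁)
c = ln(0.27/0.095) / (2.7 − 1.2) = ln(2.842) / 1.5 = 1.0445 / 1.5 = 0.6964 km⁻¹

0.696 km⁻¹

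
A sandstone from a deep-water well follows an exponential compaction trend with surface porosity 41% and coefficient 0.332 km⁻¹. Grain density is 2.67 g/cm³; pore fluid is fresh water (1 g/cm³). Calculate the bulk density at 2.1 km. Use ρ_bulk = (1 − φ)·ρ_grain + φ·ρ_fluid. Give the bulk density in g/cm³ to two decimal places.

Porosity at depth: φ = 0.41·exp(−0.332×2.1) = 0.41×0.4980 = 0.2042
Bulk density: ρ_b = (1−φ)ρ_g + φ·ρ_f = 0.7958×2.67 + 0.2042×1
       = 2.125 + 0.204 = 2.329 g/cm³

2.33 g/cm³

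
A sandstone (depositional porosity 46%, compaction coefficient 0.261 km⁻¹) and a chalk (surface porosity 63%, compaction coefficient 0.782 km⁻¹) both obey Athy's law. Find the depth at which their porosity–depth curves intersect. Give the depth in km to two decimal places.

0.60 km

Set φ₀ₐ e^(−kₐZ) = φ₀ᵦ e^(−kᵦZ) ⇒ ln(φ₀ₐ/φ₀ᵦ) = (kₐ − kᵦ)·Z
Z = ln(0.46/0.63) / (0.261 − 0.782) = -0.3145 / -0.521 = 0.604 km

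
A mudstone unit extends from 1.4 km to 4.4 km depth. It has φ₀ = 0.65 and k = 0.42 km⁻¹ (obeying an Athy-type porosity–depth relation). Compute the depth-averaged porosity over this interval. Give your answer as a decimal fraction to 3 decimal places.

⟨φ⟩ = (1/(d₂−d₁)) ∫ φ₀ e^(−kd) dd = φ₀·(e^(−k·d₁) − e^(−k·d₂)) / (k·(d₂−d₁))
e^(−0.42×1.4) = 0.5554; e^(−0.42×4.4) = 0.1576
⟨φ⟩ = 0.65 × (0.5554 − 0.1576) / (0.42 × 3) = 0.65 × 0.3158 = 0.2053

0.205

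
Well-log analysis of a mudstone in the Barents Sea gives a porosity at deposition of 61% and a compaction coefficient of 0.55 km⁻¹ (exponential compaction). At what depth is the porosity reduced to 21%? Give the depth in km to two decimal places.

1.94 km

Invert Athy's law: Z = ln(phi₀/phi) / β
Z = ln(0.61/0.21) / 0.55 = ln(2.905) / 0.55 = 1.0664 / 0.55 = 1.939 km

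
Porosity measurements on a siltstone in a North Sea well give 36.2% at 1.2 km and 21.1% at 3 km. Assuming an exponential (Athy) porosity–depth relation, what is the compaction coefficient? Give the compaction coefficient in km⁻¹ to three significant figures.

0.300 km⁻¹

Athy: phi(z) = phi₀ e^(−cz) ⇒ phi₁/phi₂ = e^{c(z₂−z₁)} ⇒ c = ln(phi₁/phi₂)/(z₂−z₁)
c = ln(0.362/0.211) / (3 − 1.2) = ln(1.716) / 1.8 = 0.5398 / 1.8 = 0.2999 km⁻¹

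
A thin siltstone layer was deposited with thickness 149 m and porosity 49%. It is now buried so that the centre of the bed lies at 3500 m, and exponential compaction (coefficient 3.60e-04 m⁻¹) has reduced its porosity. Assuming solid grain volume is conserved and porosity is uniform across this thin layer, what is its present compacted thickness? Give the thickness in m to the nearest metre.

88 m

Working in km (1 km = 1000 m; c in km⁻¹ = c in m⁻¹ × 1000):
Porosity at 3.5 km: φ = 0.49·exp(−0.36×3.5) = 0.1390
Solid-volume conservation: h(1−φ) = h₀(1−φ₀) ⇒ h = h₀·(1−φ₀)/(1−φ)
h = 0.149 × (1 − 0.49)/(1 − 0.1390) = 0.149 × 0.5923 = 0.0883 km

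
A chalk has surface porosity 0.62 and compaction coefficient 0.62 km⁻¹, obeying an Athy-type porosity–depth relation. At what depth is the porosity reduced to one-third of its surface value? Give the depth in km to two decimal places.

n/n₀ = 1/3 ⇒ exp(−β·z) = 1/3 ⇒ z = ln(3) / β
z = 1.0986 / 0.62 = 1.772 km

1.77 km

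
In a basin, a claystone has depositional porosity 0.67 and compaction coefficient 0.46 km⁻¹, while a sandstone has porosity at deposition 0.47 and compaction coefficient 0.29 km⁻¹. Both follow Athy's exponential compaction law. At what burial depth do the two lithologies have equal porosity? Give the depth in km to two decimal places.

2.09 km

Set φ₀ₐ e^(−kₐZ) = φ₀ᵦ e^(−kᵦZ) ⇒ ln(φ₀ₐ/φ₀ᵦ) = (kₐ − kᵦ)·Z
Z = ln(0.67/0.47) / (0.46 − 0.29) = 0.3545 / 0.17 = 2.086 km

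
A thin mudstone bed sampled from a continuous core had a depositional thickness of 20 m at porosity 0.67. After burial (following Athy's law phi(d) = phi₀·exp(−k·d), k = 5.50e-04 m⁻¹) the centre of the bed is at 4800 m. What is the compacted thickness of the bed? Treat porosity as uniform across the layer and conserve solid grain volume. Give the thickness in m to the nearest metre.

7 m

Working in km (1 km = 1000 m; k in km⁻¹ = k in m⁻¹ × 1000):
Porosity at 4.8 km: phi = 0.67·exp(−0.55×4.8) = 0.0478
Solid-volume conservation: h(1−phi) = h₀(1−phi₀) ⇒ h = h₀·(1−phi₀)/(1−phi)
h = 0.02 × (1 − 0.67)/(1 − 0.0478) = 0.02 × 0.3466 = 0.0069 km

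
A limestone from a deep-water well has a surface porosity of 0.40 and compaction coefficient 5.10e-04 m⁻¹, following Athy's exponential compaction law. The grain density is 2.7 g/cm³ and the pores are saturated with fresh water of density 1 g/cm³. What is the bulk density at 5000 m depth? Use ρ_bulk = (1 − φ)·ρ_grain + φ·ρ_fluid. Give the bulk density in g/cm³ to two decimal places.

2.65 g/cm³

Working in km (1 km = 1000 m; c in km⁻¹ = c in m⁻¹ × 1000):
Porosity at depth: n = 0.4·exp(−0.51×5) = 0.4×0.0781 = 0.0312
Bulk density: ρ_b = (1−n)ρ_g + n·ρ_f = 0.9688×2.7 + 0.0312×1
       = 2.616 + 0.031 = 2.647 g/cm³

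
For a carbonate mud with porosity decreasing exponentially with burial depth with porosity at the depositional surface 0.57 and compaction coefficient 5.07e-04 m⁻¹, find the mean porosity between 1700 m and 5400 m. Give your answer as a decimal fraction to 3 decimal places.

0.109

Working in km (1 km = 1000 m; k in km⁻¹ = k in m⁻¹ × 1000):
⟨phi⟩ = (1/(d₂−d₁)) ∫ phi₀ e^(−kd) dd = phi₀·(e^(−k·d₁) − e^(−k·d₂)) / (k·(d₂−d₁))
e^(−0.507×1.7) = 0.4224; e^(−0.507×5.4) = 0.0647
⟨phi⟩ = 0.57 × (0.4224 − 0.0647) / (0.507 × 3.7) = 0.57 × 0.1907 = 0.1087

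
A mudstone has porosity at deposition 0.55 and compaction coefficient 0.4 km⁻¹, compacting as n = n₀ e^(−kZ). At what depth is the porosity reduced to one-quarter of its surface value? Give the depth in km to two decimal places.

3.47 km

n/n₀ = 1/4 ⇒ exp(−k·Z) = 1/4 ⇒ Z = ln(4) / k
Z = 1.3863 / 0.4 = 3.466 km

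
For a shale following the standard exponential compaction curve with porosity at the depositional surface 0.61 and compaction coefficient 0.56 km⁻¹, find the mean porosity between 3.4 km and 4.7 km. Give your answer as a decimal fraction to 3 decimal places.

⟨phi⟩ = (1/(Z₂−Z₁)) ∫ phi₀ e^(−kZ) dZ = phi₀·(e^(−k·Z₁) − e^(−k·Z₂)) / (k·(Z₂−Z₁))
e^(−0.56×3.4) = 0.1490; e^(−0.56×4.7) = 0.0719
⟨phi⟩ = 0.61 × (0.1490 − 0.0719) / (0.56 × 1.3) = 0.61 × 0.1058 = 0.0646

0.065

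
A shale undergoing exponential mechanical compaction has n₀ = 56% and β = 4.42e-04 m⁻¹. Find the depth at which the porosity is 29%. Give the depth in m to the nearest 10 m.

Working in km (1 km = 1000 m; β in km⁻¹ = β in m⁻¹ × 1000):
Invert Athy's law: d = ln(n₀/n) / β
d = ln(0.56/0.29) / 0.442 = ln(1.931) / 0.442 = 0.6581 / 0.442 = 1.489 km

1490 m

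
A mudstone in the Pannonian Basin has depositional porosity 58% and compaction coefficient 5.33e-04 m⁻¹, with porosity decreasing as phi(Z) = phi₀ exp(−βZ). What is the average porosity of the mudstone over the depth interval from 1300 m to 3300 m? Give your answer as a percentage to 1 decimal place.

Working in km (1 km = 1000 m; β in km⁻¹ = β in m⁻¹ × 1000):
⟨phi⟩ = (1/(Z₂−Z₁)) ∫ phi₀ e^(−βZ) dZ = phi₀·(e^(−β·Z₁) − e^(−β·Z₂)) / (β·(Z₂−Z₁))
e^(−0.533×1.3) = 0.5001; e^(−0.533×3.3) = 0.1722
⟨phi⟩ = 0.58 × (0.5001 − 0.1722) / (0.533 × 2) = 0.58 × 0.3076 = 0.1784

17.8%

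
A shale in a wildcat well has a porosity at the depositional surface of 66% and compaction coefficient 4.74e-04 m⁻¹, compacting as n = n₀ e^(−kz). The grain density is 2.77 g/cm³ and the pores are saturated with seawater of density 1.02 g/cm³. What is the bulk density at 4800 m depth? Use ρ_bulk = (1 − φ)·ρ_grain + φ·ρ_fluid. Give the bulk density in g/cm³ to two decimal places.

2.65 g/cm³

Working in km (1 km = 1000 m; k in km⁻¹ = k in m⁻¹ × 1000):
Porosity at depth: n = 0.66·exp(−0.474×4.8) = 0.66×0.1028 = 0.0678
Bulk density: ρ_b = (1−n)ρ_g + n·ρ_f = 0.9322×2.77 + 0.0678×1.02
       = 2.582 + 0.069 = 2.651 g/cm³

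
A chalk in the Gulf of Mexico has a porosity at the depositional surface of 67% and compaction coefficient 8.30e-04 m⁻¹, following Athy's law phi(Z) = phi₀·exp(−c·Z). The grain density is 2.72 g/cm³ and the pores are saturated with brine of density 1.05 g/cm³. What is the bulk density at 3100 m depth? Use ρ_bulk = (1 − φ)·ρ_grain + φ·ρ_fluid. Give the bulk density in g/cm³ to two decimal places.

2.63 g/cm³

Working in km (1 km = 1000 m; c in km⁻¹ = c in m⁻¹ × 1000):
Porosity at depth: phi = 0.67·exp(−0.83×3.1) = 0.67×0.0763 = 0.0511
Bulk density: ρ_b = (1−phi)ρ_g + phi·ρ_f = 0.9489×2.72 + 0.0511×1.05
       = 2.581 + 0.054 = 2.635 g/cm³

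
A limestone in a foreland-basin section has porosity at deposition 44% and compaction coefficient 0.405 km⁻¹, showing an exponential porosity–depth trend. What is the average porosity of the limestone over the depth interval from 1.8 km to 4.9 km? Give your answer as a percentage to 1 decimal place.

12.1%

⟨φ⟩ = (1/(Z₂−Z₁)) ∫ φ₀ e^(−βZ) dZ = φ₀·(e^(−β·Z₁) − e^(−β·Z₂)) / (β·(Z₂−Z₁))
e^(−0.405×1.8) = 0.4824; e^(−0.405×4.9) = 0.1374
⟨φ⟩ = 0.44 × (0.4824 − 0.1374) / (0.405 × 3.1) = 0.44 × 0.2747 = 0.1209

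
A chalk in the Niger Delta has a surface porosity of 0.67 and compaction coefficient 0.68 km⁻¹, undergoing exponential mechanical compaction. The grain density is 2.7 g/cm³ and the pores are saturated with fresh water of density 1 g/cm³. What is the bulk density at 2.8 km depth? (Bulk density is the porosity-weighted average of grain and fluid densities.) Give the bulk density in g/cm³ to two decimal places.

2.53 g/cm³

Porosity at depth: phi = 0.67·exp(−0.68×2.8) = 0.67×0.1490 = 0.0998
Bulk density: ρ_b = (1−phi)ρ_g + phi·ρ_f = 0.9002×2.7 + 0.0998×1
       = 2.431 + 0.100 = 2.530 g/cm³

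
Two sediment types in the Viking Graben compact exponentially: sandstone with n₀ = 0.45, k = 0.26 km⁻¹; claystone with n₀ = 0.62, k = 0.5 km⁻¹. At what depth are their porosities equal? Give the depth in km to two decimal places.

Set n₀ₐ e^(−kₐZ) = n₀ᵦ e^(−kᵦZ) ⇒ ln(n₀ₐ/n₀ᵦ) = (kₐ − kᵦ)·Z
Z = ln(0.45/0.62) / (0.26 − 0.5) = -0.3205 / -0.24 = 1.335 km

1.34 km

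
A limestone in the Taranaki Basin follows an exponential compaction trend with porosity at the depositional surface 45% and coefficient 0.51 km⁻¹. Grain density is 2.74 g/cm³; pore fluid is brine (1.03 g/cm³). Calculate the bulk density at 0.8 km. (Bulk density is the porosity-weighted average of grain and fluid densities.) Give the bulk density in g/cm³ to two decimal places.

2.23 g/cm³

Porosity at depth: n = 0.45·exp(−0.51×0.8) = 0.45×0.6650 = 0.2992
Bulk density: ρ_b = (1−n)ρ_g + n·ρ_f = 0.7008×2.74 + 0.2992×1.03
       = 1.920 + 0.308 = 2.228 g/cm³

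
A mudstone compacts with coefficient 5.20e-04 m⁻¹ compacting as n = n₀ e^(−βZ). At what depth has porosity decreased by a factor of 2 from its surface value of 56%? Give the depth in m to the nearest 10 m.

Working in km (1 km = 1000 m; β in km⁻¹ = β in m⁻¹ × 1000):
n/n₀ = 1/2 ⇒ exp(−β·Z) = 1/2 ⇒ Z = ln(2) / β
Z = 0.6931 / 0.52 = 1.333 km

1330 m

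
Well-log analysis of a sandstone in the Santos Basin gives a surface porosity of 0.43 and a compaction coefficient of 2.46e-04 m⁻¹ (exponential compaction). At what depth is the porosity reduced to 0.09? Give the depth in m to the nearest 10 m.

Working in km (1 km = 1000 m; k in km⁻¹ = k in m⁻¹ × 1000):
Invert Athy's law: d = ln(φ₀/φ) / k
d = ln(0.43/0.09) / 0.246 = ln(4.778) / 0.246 = 1.5640 / 0.246 = 6.358 km

6360 m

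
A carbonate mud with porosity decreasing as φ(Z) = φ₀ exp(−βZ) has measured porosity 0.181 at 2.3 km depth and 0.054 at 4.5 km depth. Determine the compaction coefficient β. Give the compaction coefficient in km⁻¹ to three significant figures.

0.550 km⁻¹

Athy: φ(Z) = φ₀ e^(−βZ) ⇒ φ₁/φ₂ = e^{β(Z₂−Z₁)} ⇒ β = ln(φ₁/φ₂)/(Z₂−Z₁)
β = ln(0.181/0.054) / (4.5 − 2.3) = ln(3.352) / 2.2 = 1.2095 / 2.2 = 0.5498 km⁻¹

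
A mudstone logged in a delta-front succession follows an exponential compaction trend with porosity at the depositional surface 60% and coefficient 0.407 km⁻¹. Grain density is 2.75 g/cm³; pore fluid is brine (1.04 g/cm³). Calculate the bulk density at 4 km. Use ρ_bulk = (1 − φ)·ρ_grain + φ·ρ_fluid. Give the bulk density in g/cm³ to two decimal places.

Porosity at depth: phi = 0.6·exp(−0.407×4) = 0.6×0.1963 = 0.1178
Bulk density: ρ_b = (1−phi)ρ_g + phi·ρ_f = 0.8822×2.75 + 0.1178×1.04
       = 2.426 + 0.123 = 2.549 g/cm³

2.55 g/cm³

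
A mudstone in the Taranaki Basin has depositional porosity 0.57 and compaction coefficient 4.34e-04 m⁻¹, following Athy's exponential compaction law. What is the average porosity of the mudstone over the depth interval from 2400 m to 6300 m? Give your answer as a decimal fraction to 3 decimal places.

0.097

Working in km (1 km = 1000 m; k in km⁻¹ = k in m⁻¹ × 1000):
⟨n⟩ = (1/(Z₂−Z₁)) ∫ n₀ e^(−kZ) dZ = n₀·(e^(−k·Z₁) − e^(−k·Z₂)) / (k·(Z₂−Z₁))
e^(−0.434×2.4) = 0.3529; e^(−0.434×6.3) = 0.0649
⟨n⟩ = 0.57 × (0.3529 − 0.0649) / (0.434 × 3.9) = 0.57 × 0.1701 = 0.0970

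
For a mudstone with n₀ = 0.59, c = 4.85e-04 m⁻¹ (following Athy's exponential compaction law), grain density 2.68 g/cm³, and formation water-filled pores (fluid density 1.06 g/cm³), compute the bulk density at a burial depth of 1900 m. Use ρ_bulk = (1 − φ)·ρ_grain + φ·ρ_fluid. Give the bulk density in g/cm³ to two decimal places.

2.30 g/cm³

Working in km (1 km = 1000 m; c in km⁻¹ = c in m⁻¹ × 1000):
Porosity at depth: n = 0.59·exp(−0.485×1.9) = 0.59×0.3979 = 0.2348
Bulk density: ρ_b = (1−n)ρ_g + n·ρ_f = 0.7652×2.68 + 0.2348×1.06
       = 2.051 + 0.249 = 2.300 g/cm³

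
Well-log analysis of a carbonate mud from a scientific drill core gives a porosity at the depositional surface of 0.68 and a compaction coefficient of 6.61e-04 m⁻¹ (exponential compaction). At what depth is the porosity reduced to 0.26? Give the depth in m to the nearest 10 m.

1450 m

Working in km (1 km = 1000 m; c in km⁻¹ = c in m⁻¹ × 1000):
Invert Athy's law: Z = ln(phi₀/phi) / c
Z = ln(0.68/0.26) / 0.661 = ln(2.615) / 0.661 = 0.9614 / 0.661 = 1.454 km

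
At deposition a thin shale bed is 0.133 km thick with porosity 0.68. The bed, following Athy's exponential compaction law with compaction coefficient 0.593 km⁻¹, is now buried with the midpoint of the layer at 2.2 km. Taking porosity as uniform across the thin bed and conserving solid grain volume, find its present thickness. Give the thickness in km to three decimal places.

0.052 km

Porosity at 2.2 km: φ = 0.68·exp(−0.593×2.2) = 0.1845
Solid-volume conservation: h(1−φ) = h₀(1−φ₀) ⇒ h = h₀·(1−φ₀)/(1−φ)
h = 0.133 × (1 − 0.68)/(1 − 0.1845) = 0.133 × 0.3924 = 0.0522 km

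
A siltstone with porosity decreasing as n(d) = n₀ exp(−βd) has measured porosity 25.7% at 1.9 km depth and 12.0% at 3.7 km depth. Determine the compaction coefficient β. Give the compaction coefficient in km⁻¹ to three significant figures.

0.423 km⁻¹

Athy: n(d) = n₀ e^(−βd) ⇒ n₁/n₂ = e^{β(d₂−d₁)} ⇒ β = ln(n₁/n₂)/(d₂−d₁)
β = ln(0.257/0.12) / (3.7 − 1.9) = ln(2.142) / 1.8 = 0.7616 / 1.8 = 0.4231 km⁻¹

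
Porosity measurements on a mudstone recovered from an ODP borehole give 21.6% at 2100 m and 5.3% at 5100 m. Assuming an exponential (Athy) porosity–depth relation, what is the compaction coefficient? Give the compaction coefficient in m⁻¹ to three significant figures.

Working in km (1 km = 1000 m; k in km⁻¹ = k in m⁻¹ × 1000):
Athy: phi(z) = phi₀ e^(−kz) ⇒ phi₁/phi₂ = e^{k(z₂−z₁)} ⇒ k = ln(phi₁/phi₂)/(z₂−z₁)
k = ln(0.216/0.053) / (5.1 − 2.1) = ln(4.075) / 3 = 1.4050 / 3 = 0.4683 km⁻¹

0.000468 m⁻¹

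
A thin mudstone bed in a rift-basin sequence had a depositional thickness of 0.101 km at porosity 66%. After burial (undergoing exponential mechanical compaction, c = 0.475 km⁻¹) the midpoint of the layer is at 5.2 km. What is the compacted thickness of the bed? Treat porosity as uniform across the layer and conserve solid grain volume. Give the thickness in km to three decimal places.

0.036 km

Porosity at 5.2 km: phi = 0.66·exp(−0.475×5.2) = 0.0558
Solid-volume conservation: h(1−phi) = h₀(1−phi₀) ⇒ h = h₀·(1−phi₀)/(1−phi)
h = 0.101 × (1 − 0.66)/(1 − 0.0558) = 0.101 × 0.3601 = 0.0364 km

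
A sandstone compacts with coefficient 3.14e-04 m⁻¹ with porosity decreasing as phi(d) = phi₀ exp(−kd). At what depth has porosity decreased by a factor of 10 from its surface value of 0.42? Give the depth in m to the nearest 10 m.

7330 m

Working in km (1 km = 1000 m; k in km⁻¹ = k in m⁻¹ × 1000):
phi/phi₀ = 1/10 ⇒ exp(−k·d) = 1/10 ⇒ d = ln(10) / k
d = 2.3026 / 0.314 = 7.333 km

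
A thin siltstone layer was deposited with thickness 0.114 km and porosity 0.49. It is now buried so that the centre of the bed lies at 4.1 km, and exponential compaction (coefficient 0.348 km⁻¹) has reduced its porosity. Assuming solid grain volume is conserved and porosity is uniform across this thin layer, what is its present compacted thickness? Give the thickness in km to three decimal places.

Porosity at 4.1 km: n = 0.49·exp(−0.348×4.1) = 0.1176
Solid-volume conservation: h(1−n) = h₀(1−n₀) ⇒ h = h₀·(1−n₀)/(1−n)
h = 0.114 × (1 − 0.49)/(1 − 0.1176) = 0.114 × 0.5780 = 0.0659 km

0.066 km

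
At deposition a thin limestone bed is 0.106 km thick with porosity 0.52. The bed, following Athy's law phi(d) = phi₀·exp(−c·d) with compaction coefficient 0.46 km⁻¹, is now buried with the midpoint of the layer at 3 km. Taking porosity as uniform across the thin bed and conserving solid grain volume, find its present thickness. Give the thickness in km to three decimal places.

Porosity at 3 km: phi = 0.52·exp(−0.46×3) = 0.1308
Solid-volume conservation: h(1−phi) = h₀(1−phi₀) ⇒ h = h₀·(1−phi₀)/(1−phi)
h = 0.106 × (1 − 0.52)/(1 − 0.1308) = 0.106 × 0.5522 = 0.0585 km

0.059 km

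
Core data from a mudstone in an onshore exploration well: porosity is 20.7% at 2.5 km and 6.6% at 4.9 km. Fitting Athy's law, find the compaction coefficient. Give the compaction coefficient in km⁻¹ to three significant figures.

0.476 km⁻¹

Athy: n(Z) = n₀ e^(−βZ) ⇒ n₁/n₂ = e^{β(Z₂−Z₁)} ⇒ β = ln(n₁/n₂)/(Z₂−Z₁)
β = ln(0.207/0.066) / (4.9 − 2.5) = ln(3.136) / 2.4 = 1.1431 / 2.4 = 0.4763 km⁻¹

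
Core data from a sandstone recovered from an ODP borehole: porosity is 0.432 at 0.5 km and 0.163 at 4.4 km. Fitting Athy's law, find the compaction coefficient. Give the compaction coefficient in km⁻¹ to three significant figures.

0.250 km⁻¹

Athy: φ(Z) = φ₀ e^(−kZ) ⇒ φ₁/φ₂ = e^{k(Z₂−Z₁)} ⇒ k = ln(φ₁/φ₂)/(Z₂−Z₁)
k = ln(0.432/0.163) / (4.4 − 0.5) = ln(2.65) / 3.9 = 0.9747 / 3.9 = 0.2499 km⁻¹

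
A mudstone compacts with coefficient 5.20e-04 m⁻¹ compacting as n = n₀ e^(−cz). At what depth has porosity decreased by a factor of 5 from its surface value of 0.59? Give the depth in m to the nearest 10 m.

Working in km (1 km = 1000 m; c in km⁻¹ = c in m⁻¹ × 1000):
n/n₀ = 1/5 ⇒ exp(−c·z) = 1/5 ⇒ z = ln(5) / c
z = 1.6094 / 0.52 = 3.095 km

3100 m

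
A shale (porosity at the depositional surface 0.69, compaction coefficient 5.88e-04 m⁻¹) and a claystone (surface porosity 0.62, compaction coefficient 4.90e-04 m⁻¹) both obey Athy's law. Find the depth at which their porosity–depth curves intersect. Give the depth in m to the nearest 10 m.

Working in km (1 km = 1000 m; β in km⁻¹ = β in m⁻¹ × 1000):
Set phi₀ₐ e^(−βₐd) = phi₀ᵦ e^(−βᵦd) ⇒ ln(phi₀ₐ/phi₀ᵦ) = (βₐ − βᵦ)·d
d = ln(0.69/0.62) / (0.588 − 0.49) = 0.1070 / 0.098 = 1.092 km

1090 m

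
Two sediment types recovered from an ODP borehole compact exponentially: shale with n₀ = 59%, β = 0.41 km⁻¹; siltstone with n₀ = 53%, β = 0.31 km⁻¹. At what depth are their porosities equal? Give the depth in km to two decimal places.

1.07 km

Set n₀ₐ e^(−βₐd) = n₀ᵦ e^(−βᵦd) ⇒ ln(n₀ₐ/n₀ᵦ) = (βₐ − βᵦ)·d
d = ln(0.59/0.53) / (0.41 − 0.31) = 0.1072 / 0.1 = 1.072 km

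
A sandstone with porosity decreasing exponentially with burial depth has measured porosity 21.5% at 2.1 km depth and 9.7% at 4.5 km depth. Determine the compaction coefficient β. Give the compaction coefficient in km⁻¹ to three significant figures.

0.332 km⁻¹

Athy: φ(d) = φ₀ e^(−βd) ⇒ φ₁/φ₂ = e^{β(d₂−d₁)} ⇒ β = ln(φ₁/φ₂)/(d₂−d₁)
β = ln(0.215/0.097) / (4.5 − 2.1) = ln(2.216) / 2.4 = 0.7959 / 2.4 = 0.3316 km⁻¹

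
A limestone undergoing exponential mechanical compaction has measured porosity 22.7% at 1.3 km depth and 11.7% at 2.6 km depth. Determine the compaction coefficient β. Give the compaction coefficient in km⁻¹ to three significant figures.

0.510 km⁻¹

Athy: phi(z) = phi₀ e^(−βz) ⇒ phi₁/phi₂ = e^{β(z₂−z₁)} ⇒ β = ln(phi₁/phi₂)/(z₂−z₁)
β = ln(0.227/0.117) / (2.6 − 1.3) = ln(1.94) / 1.3 = 0.6628 / 1.3 = 0.5098 km⁻¹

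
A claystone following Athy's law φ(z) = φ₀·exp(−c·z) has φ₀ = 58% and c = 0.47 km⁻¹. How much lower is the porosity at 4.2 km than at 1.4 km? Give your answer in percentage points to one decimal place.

22.0 percentage points

φ(1.4) = 0.58·e^(−0.47×1.4) = 0.3004
φ(4.2) = 0.58·e^(−0.47×4.2) = 0.0806
Δφ = 0.3004 − 0.0806 = 0.2198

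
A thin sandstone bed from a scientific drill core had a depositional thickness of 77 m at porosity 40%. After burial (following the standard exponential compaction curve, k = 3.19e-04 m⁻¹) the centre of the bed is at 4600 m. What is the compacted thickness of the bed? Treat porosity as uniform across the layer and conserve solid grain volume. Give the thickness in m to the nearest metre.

51 m

Working in km (1 km = 1000 m; k in km⁻¹ = k in m⁻¹ × 1000):
Porosity at 4.6 km: n = 0.4·exp(−0.319×4.6) = 0.0922
Solid-volume conservation: h(1−n) = h₀(1−n₀) ⇒ h = h₀·(1−n₀)/(1−n)
h = 0.077 × (1 − 0.4)/(1 − 0.0922) = 0.077 × 0.6609 = 0.0509 km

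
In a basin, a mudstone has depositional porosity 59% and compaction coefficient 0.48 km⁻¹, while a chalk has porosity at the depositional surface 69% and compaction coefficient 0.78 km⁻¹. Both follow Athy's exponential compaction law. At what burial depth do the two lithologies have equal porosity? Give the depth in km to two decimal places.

Set phi₀ₐ e^(−cₐd) = phi₀ᵦ e^(−cᵦd) ⇒ ln(phi₀ₐ/phi₀ᵦ) = (cₐ − cᵦ)·d
d = ln(0.59/0.69) / (0.48 − 0.78) = -0.1566 / -0.3 = 0.522 km

0.52 km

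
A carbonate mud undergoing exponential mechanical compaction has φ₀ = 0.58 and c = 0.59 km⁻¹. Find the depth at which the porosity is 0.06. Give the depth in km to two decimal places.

3.85 km

Invert Athy's law: Z = ln(φ₀/φ) / c
Z = ln(0.58/0.06) / 0.59 = ln(9.667) / 0.59 = 2.2687 / 0.59 = 3.845 km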